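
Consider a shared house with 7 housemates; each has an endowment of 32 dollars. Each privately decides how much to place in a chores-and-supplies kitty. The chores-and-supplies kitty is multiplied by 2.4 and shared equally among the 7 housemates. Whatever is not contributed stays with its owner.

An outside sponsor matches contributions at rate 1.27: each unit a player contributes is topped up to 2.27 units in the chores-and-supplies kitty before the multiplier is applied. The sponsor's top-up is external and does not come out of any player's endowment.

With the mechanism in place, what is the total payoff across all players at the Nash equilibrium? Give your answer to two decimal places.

224.00 dollars

Even with the mechanism, each unit contributed returns only 2.4 × 2.27 / 7 = 0.7783 per unit of net cost, so contributing nothing is still dominant.
Everyone keeps their endowment and the group total is 7 × 32 = 224.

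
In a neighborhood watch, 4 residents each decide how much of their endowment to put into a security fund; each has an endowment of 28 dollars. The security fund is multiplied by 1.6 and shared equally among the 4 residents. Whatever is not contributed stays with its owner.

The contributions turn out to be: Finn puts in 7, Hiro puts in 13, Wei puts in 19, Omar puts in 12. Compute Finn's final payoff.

41.40 dollars

Total contributed: 7 + 13 + 19 + 12 = 51.
Each receives 1.6 × 51 / 4 = 20.40 from the security fund.
Finn keeps 28 − 7 = 21, so Finn's payoff is 21 + 20.40 = 41.40.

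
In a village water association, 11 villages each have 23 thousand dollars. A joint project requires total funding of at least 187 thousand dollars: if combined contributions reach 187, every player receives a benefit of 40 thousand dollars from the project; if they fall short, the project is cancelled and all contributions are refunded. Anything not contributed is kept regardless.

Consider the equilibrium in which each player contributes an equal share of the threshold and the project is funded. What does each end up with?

Equal share of the threshold: 187/11 = 17.
At this profile no one gains by cutting their contribution: any cut drops the total below 187, the project is cancelled, contributions are refunded, and the deviator ends with 23, which is less than 23 − 17 + 40 = 46. Contributing more than 17 just wastes the excess. So contributing exactly 17 is a best response.
Each player's payoff: 23 − 17 + 40 = 46.

46 thousand dollars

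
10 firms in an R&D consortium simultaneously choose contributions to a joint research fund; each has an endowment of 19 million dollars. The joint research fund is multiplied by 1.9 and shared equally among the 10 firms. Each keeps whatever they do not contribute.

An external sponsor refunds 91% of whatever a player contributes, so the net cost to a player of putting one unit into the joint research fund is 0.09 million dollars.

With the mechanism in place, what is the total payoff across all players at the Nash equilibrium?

533.90 million dollars

With the mechanism, a contributed unit returns (1.9/10) / 0.09 = 2.1111 per unit of net cost to the contributor — now above 1 — so contributing fully is weakly dominant for every player.
At the Nash equilibrium everyone contributes 19. Group total payoff = 10 × (19 × 0.91 + 1.9 × 19) = 533.90.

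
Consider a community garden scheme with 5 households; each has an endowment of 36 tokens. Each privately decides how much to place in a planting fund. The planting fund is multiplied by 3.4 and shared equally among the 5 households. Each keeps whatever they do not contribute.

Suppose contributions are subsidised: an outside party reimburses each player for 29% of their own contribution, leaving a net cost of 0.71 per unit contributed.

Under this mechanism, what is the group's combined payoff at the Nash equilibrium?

Even with the mechanism, each unit contributed returns only (3.4/5) / 0.71 = 0.9577 per unit of net cost, so contributing nothing is still dominant.
At the Nash equilibrium no one contributes; group total payoff = 5 × 36 = 180.

180.00 tokens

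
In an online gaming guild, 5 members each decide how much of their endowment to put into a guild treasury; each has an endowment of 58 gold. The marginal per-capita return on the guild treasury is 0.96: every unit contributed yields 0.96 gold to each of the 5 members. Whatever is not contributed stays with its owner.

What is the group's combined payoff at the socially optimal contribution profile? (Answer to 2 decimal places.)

1392.00 gold

Each contributed unit returns 4.800 to the group as a whole (0.96 to each of 5 players), which exceeds 1, so the social optimum is full contribution: group total = 4.800 × 290 = 1392.00.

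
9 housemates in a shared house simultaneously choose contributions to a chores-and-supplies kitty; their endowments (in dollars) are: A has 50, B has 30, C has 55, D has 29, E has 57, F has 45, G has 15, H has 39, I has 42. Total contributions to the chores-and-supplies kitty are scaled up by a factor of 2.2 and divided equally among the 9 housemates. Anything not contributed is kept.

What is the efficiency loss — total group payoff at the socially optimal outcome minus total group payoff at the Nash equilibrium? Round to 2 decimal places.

The private return per contributed unit is 2.2/9 = 0.2444 < 1 for every player regardless of endowment, so the Nash equilibrium is zero contribution and the group total is Σ E_j = 50 + 30 + 55 + 29 + 57 + 45 + 15 + 39 + 42 = 362.
Each contributed unit returns 2.200 to the group, so the social optimum is full contribution by everyone: group total = 2.200 × 362 = 796.40.
Efficiency loss = (2.200 − 1) × 362 = 434.40.

434.40 dollars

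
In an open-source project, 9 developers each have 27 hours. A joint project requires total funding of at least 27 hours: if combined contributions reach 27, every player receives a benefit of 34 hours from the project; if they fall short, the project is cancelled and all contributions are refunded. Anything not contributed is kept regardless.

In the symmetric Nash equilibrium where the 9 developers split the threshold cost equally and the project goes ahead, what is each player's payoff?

58 hours

Equal share of the threshold: 27/9 = 3.
At this profile no one gains by cutting their contribution: any cut drops the total below 27, the project is cancelled, contributions are refunded, and the deviator ends with 27, which is less than 27 − 3 + 34 = 58. Contributing more than 3 just wastes the excess. So contributing exactly 3 is a best response.
Each player's payoff: 27 − 3 + 34 = 58.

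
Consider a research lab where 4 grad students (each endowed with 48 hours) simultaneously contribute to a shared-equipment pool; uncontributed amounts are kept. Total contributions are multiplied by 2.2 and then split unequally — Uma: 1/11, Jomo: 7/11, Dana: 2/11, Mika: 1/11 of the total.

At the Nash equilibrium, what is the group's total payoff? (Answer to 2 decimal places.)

For player j, contributing a unit is worthwhile iff 2.2 × (j's share) ≥ 1, i.e. iff j's share is at least 0.4545.
Jomo alone (share 7/11) is above the threshold, contributing 48; the remaining 3 contribute 0. Total contributed: 48.
The shared-equipment pool pays out 2.2 × 48 = 105.60 in total (split across the unequal shares, but the aggregate is all that matters for the group sum).
The 3 free-riders keep 48 each, adding 144. Group total = 144 + 105.60 = 249.60.

249.60 hours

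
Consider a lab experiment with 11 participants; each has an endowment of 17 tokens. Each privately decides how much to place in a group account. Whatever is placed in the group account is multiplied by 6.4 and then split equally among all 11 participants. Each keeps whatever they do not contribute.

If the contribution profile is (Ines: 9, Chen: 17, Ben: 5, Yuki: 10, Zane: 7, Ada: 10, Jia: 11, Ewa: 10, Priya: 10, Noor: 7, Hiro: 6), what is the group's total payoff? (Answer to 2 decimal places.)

737.80 tokens

Total contributed: 9 + 17 + 5 + 10 + 7 + 10 + 11 + 10 + 10 + 7 + 6 = 102; total kept: 11 × 17 − 102 = 85.
The group account pays out 6.4 × 102 = 652.80 in aggregate.
Group total = 85 + 652.80 = 737.80.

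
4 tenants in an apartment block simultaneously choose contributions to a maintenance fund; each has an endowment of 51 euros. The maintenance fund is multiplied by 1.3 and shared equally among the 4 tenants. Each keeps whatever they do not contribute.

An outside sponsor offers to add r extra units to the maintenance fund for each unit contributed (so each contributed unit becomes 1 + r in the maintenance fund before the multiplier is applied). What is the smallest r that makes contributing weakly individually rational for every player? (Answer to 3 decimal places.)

2.077

With matching at rate r, one contributed unit becomes (1 + r) in the maintenance fund and returns 1.3 × (1 + r) / 4 to the contributor.
Setting this equal to 1: 1 + r = 4/1.3 = 3.0769.
So the minimum matching rate is r = 3.0769 − 1 = 2.077.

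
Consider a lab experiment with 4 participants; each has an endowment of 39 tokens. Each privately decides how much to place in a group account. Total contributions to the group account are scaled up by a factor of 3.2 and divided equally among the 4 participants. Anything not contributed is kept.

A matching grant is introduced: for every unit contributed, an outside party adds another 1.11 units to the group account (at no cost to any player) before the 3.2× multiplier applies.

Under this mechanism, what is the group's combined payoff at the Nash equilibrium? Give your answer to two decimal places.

1053.31 tokens

The effective private return per unit is now 3.2 × 2.11 / 4 = 1.6880 > 1, so every player's dominant strategy flips to full contribution.
So the Nash equilibrium is full contribution by all 4; the group earns 3.2 × 2.11 × 156 = 1053.31.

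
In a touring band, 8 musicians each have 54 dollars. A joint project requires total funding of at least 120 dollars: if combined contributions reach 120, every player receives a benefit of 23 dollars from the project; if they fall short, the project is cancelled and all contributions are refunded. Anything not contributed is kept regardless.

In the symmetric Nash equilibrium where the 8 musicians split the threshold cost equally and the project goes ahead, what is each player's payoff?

Equal share of the threshold: 120/8 = 15.
At this profile no one gains by cutting their contribution: any cut drops the total below 120, the project is cancelled, contributions are refunded, and the deviator ends with 54, which is less than 54 − 15 + 23 = 62. Contributing more than 15 just wastes the excess. So contributing exactly 15 is a best response.
Each player's payoff: 54 − 15 + 23 = 62.

62 dollars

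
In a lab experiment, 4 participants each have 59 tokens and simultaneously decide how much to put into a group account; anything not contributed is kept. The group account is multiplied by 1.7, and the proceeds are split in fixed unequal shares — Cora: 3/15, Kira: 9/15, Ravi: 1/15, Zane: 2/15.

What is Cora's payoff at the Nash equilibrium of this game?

Each unit j contributes comes back to j as 1.7 × (j's share), so j prefers to contribute only if that share exceeds 1/1.7 = 0.5882; otherwise keeping the unit dominates.
Only Kira (9/15) clears that bar, contributing 59; the remaining 3 contribute 0. Total contributed: 59.
Cora keeps 59 and receives 1.7 × 59 × 3/15 = 20.06 from the group account, for a payoff of 79.06.

79.06 tokens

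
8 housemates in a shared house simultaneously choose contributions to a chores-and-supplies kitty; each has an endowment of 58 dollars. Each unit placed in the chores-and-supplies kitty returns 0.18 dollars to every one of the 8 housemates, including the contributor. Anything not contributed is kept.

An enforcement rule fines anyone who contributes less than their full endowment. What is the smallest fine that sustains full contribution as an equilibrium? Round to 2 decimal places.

47.56 dollars

Given the others contribute fully, the best deviation is to contribute 0 (any partial contribution still incurs the fine and gives up units whose private return 0.18 is below 1).
Deviating from 58 to 0 saves 58 dollars but forfeits the deviator's share of the drop in the chores-and-supplies kitty: 0.18 × 58 = 10.44.
So the deviation gain is 58 − 10.44 = 47.56, and the fine must be at least 47.56 dollars to wipe it out.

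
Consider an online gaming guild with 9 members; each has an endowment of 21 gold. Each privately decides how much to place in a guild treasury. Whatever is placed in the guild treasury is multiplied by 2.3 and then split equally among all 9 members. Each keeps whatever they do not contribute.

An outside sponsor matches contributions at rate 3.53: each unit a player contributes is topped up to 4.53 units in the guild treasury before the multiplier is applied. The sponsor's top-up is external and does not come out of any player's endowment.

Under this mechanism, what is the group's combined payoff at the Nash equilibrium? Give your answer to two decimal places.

1969.19 gold

The effective private return per unit is now 2.3 × 4.53 / 9 = 1.1577 > 1, so every player's dominant strategy flips to full contribution.
At the Nash equilibrium everyone contributes 21. Group total payoff = 2.3 × 4.53 × 189 = 1969.19.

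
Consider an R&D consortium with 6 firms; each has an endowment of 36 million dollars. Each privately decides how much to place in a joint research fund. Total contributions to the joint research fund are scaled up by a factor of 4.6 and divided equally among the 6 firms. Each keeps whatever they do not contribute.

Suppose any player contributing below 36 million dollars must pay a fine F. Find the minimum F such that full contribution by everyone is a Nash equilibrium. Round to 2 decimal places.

Given the others contribute fully, the best deviation is to contribute 0 (any partial contribution still incurs the fine and gives up units whose private return 0.7667 is below 1).
Deviating from 36 to 0 saves 36 million dollars but forfeits the deviator's share of the drop in the joint research fund: 4.6/6 × 36 = 27.60.
So the deviation gain is 36 − 27.60 = 8.40, and the fine must be at least 8.40 million dollars to wipe it out.

8.40 million dollars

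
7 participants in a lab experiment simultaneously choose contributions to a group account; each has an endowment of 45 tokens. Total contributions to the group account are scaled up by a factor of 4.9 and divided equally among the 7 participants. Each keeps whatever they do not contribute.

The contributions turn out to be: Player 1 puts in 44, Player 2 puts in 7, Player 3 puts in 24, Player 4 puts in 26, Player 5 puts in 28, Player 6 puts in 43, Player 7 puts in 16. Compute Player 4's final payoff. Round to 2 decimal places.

150.60 tokens

Total contributed: 44 + 7 + 24 + 26 + 28 + 43 + 16 = 188.
Each receives 4.9 × 188 / 7 = 131.60 from the group account.
Player 4 keeps 45 − 26 = 19, so Player 4's payoff is 19 + 131.60 = 150.60.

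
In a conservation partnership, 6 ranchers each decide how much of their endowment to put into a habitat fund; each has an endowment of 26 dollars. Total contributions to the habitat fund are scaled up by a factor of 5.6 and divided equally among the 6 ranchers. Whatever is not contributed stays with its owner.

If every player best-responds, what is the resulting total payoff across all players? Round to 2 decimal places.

Each contributed unit returns 5.6/6 = 0.9333 to its contributor — below 1 — so contributing 0 is dominant for every player. At the Nash equilibrium everyone keeps their 26, and the group total is 6 × 26 = 156.

156.00 dollars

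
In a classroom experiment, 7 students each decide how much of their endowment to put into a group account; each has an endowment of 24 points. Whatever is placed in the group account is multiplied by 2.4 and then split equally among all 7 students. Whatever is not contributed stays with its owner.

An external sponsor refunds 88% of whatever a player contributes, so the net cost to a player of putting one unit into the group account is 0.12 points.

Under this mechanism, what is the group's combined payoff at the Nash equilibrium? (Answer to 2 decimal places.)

Under the mechanism each unit contributed yields (2.4/7) / 0.12 = 2.8571 back to its contributor per unit of net cost, which exceeds 1, making full contribution the dominant choice for everyone.
So the Nash equilibrium is full contribution by all 7; the group earns 7 × (24 × 0.88 + 2.4 × 24) = 551.04.

551.04 points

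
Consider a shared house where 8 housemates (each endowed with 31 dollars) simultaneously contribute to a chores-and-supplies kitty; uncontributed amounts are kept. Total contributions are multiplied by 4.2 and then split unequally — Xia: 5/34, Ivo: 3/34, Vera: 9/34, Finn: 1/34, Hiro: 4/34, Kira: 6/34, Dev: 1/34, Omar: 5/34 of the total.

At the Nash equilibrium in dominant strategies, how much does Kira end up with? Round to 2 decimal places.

53.98 dollars

For player j, contributing a unit is worthwhile iff 4.2 × (j's share) ≥ 1, i.e. iff j's share is at least 0.2381.
The only share above 0.2381 is Vera's 9/34, contributing 31; the remaining 7 contribute 0. Total contributed: 31.
Kira keeps 31 and receives 4.2 × 31 × 6/34 = 22.98 from the chores-and-supplies kitty, for a payoff of 53.98.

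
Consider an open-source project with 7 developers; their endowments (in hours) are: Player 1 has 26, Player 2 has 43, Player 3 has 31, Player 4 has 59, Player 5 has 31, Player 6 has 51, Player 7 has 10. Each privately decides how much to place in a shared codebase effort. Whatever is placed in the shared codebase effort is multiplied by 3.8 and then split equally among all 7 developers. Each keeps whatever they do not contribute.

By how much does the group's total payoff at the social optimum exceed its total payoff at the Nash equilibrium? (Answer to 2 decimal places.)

The private return per contributed unit is 3.8/7 = 0.5429 < 1 for every player regardless of endowment, so the Nash equilibrium is zero contribution and the group total is Σ E_j = 26 + 43 + 31 + 59 + 31 + 51 + 10 = 251.
Each contributed unit returns 3.800 to the group, so the social optimum is full contribution by everyone: group total = 3.800 × 251 = 953.80.
Efficiency loss = (3.800 − 1) × 251 = 702.80.

702.80 hours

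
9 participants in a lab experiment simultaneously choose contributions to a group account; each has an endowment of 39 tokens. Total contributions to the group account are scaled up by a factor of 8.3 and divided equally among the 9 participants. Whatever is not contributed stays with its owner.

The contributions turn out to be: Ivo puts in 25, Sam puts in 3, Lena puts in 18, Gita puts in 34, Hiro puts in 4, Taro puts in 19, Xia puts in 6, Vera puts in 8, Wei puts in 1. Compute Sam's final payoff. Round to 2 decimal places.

Total contributed: 25 + 3 + 18 + 34 + 4 + 19 + 6 + 8 + 1 = 118.
Each receives 8.3 × 118 / 9 = 108.82 from the group account.
Sam keeps 39 − 3 = 36, so Sam's payoff is 36 + 108.82 = 144.82.

144.82 tokens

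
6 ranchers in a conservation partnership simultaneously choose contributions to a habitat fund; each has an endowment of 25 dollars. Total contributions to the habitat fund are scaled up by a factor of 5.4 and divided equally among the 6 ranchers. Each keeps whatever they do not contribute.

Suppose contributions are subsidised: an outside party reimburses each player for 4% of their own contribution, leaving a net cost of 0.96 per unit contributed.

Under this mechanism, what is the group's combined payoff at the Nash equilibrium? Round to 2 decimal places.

The effective private return is (5.4/6) / 0.96 = 0.9375, which is still under 1, so the mechanism doesn't change anyone's dominant strategy: zero contribution.
At the Nash equilibrium no one contributes; group total payoff = 6 × 25 = 150.

150.00 dollars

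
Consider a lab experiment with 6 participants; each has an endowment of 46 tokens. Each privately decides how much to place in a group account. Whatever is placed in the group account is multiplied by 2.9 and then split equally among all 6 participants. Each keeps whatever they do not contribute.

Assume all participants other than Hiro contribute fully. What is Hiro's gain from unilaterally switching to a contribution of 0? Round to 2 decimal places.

Switching from a contribution of 46 to 0 lets Hiro keep an extra 46 tokens, but lowers the group account by 46, which costs Hiro their own share of that drop: 2.9/6 × 46 = 22.23.
Net gain = 46 − 22.23 = 23.77. The private return per contributed unit (0.4833) is below 1, so free-riding is indeed the best response regardless of what the others do.

23.77 tokens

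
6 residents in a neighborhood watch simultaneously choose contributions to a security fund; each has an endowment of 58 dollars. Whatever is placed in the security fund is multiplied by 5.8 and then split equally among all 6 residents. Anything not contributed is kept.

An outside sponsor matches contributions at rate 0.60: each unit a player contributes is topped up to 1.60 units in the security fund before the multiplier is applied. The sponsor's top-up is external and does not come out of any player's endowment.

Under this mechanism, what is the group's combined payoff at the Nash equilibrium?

The effective private return per unit is now 5.8 × 1.60 / 6 = 1.5467 > 1, so every player's dominant strategy flips to full contribution.
So the Nash equilibrium is full contribution by all 6; the group earns 5.8 × 1.60 × 348 = 3229.44.

3229.44 dollars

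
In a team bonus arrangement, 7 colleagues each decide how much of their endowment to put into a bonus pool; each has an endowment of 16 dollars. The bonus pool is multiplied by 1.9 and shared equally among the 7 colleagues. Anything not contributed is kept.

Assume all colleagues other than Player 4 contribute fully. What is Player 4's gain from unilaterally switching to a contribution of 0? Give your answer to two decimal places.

11.66 dollars

Switching from a contribution of 16 to 0 lets Player 4 keep an extra 16 dollars, but lowers the bonus pool by 16, which costs Player 4 their own share of that drop: 1.9/7 × 16 = 4.34.
Net gain = 16 − 4.34 = 11.66. The private return per contributed unit (0.2714) is below 1, so free-riding is indeed the best response regardless of what the others do.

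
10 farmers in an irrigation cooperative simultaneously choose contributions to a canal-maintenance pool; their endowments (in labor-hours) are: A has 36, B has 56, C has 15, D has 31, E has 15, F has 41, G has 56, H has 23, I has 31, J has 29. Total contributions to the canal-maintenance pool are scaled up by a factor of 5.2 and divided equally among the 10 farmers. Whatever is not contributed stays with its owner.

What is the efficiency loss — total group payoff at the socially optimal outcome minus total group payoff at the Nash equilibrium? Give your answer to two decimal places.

1398.60 labor-hours

The private return per contributed unit is 5.2/10 = 0.5200 < 1 for every player regardless of endowment, so the Nash equilibrium is zero contribution and the group total is Σ E_j = 36 + 56 + 15 + 31 + 15 + 41 + 56 + 23 + 31 + 29 = 333.
Each contributed unit returns 5.200 to the group, so the social optimum is full contribution by everyone: group total = 5.200 × 333 = 1731.60.
Efficiency loss = (5.200 − 1) × 333 = 1398.60.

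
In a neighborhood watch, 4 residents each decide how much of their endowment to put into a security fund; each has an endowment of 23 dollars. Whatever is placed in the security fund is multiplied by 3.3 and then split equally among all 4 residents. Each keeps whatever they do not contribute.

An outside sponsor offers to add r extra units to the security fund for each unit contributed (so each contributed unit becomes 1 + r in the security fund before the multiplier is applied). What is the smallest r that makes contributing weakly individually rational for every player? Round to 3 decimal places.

With matching at rate r, one contributed unit becomes (1 + r) in the security fund and returns 3.3 × (1 + r) / 4 to the contributor.
Setting this equal to 1: 1 + r = 4/3.3 = 1.2121.
So the minimum matching rate is r = 1.2121 − 1 = 0.212.

0.212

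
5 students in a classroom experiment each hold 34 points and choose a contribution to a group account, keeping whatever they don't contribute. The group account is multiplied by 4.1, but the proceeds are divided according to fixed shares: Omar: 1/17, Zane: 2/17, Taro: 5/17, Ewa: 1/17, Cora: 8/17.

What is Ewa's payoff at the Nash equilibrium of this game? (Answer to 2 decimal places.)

50.40 points

For player j, contributing a unit is worthwhile iff 4.1 × (j's share) ≥ 1, i.e. iff j's share is at least 0.2439.
Taro and Cora are above the threshold, contributing 34 each; the remaining 3 contribute 0. Total contributed: 68.
Ewa keeps 34 and receives 4.1 × 68 × 1/17 = 16.40 from the group account, for a payoff of 50.40.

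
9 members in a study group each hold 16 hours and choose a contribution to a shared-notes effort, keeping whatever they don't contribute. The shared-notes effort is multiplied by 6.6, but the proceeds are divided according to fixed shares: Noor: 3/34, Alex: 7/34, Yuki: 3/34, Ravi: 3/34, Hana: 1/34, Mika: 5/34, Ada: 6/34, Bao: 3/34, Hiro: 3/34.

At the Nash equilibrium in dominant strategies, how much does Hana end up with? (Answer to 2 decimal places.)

Player j's private return per contributed unit is 6.6 × (j's share). Contributing is weakly dominant for j when that share is at least 1/6.6 = 0.1515, and contributing 0 is dominant otherwise.
The shares above 0.1515 belong to Alex and Ada, contributing 16 each; the remaining 7 contribute 0. Total contributed: 32.
Hana keeps 16 and receives 6.6 × 32 × 1/34 = 6.21 from the shared-notes effort, for a payoff of 22.21.

22.21 hours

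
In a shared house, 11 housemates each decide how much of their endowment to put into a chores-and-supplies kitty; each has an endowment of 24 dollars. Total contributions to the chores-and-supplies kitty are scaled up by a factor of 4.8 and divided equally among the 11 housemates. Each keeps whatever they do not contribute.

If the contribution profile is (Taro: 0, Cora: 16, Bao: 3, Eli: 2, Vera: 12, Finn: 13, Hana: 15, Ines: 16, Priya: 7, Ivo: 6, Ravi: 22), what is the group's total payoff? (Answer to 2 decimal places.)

Total contributed: 0 + 16 + 3 + 2 + 12 + 13 + 15 + 16 + 7 + 6 + 22 = 112; total kept: 11 × 24 − 112 = 152.
The chores-and-supplies kitty pays out 4.8 × 112 = 537.60 in aggregate.
Group total = 152 + 537.60 = 689.60.

689.60 dollars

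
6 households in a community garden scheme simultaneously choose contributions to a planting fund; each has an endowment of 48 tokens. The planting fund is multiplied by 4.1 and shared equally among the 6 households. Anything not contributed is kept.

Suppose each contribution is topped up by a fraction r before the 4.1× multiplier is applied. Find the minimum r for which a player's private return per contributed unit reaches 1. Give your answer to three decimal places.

0.463

With matching at rate r, one contributed unit becomes (1 + r) in the planting fund and returns 4.1 × (1 + r) / 6 to the contributor.
Setting this equal to 1: 1 + r = 6/4.1 = 1.4634.
So the minimum matching rate is r = 1.4634 − 1 = 0.463.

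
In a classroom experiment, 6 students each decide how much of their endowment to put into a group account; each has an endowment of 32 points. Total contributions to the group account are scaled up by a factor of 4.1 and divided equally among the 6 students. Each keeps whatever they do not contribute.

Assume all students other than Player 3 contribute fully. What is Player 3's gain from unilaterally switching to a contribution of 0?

10.13 points

Switching from a contribution of 32 to 0 lets Player 3 keep an extra 32 points, but lowers the group account by 32, which costs Player 3 their own share of that drop: 4.1/6 × 32 = 21.87.
Net gain = 32 − 21.87 = 10.13. The private return per contributed unit (0.6833) is below 1, so free-riding is indeed the best response regardless of what the others do.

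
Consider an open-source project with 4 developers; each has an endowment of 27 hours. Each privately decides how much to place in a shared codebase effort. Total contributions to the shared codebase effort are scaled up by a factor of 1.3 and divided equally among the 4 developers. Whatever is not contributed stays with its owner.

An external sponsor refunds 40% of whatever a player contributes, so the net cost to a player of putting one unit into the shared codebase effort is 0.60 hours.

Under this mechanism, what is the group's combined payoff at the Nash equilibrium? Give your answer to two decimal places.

108.00 hours

With the mechanism, a contributed unit returns (1.3/4) / 0.60 = 0.5417 per unit of net cost — still below 1 — so contributing 0 remains dominant for every player.
At the Nash equilibrium no one contributes; group total payoff = 4 × 27 = 108.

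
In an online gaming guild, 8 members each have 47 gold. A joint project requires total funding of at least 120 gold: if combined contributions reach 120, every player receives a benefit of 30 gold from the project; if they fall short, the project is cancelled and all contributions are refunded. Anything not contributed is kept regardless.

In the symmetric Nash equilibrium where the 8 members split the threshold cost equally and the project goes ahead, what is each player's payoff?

62 gold

Equal share of the threshold: 120/8 = 15.
At this profile no one gains by cutting their contribution: any cut drops the total below 120, the project is cancelled, contributions are refunded, and the deviator ends with 47, which is less than 47 − 15 + 30 = 62. Contributing more than 15 just wastes the excess. So contributing exactly 15 is a best response.
Each player's payoff: 47 − 15 + 30 = 62.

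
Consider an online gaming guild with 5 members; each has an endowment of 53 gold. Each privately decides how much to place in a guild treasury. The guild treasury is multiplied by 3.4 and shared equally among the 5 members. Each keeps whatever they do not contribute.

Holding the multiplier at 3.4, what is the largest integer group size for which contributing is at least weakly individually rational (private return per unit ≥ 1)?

Private return per unit is 3.4/(group size), which is ≥ 1 whenever the group size is ≤ 3.4.
The largest such integer is 3.

3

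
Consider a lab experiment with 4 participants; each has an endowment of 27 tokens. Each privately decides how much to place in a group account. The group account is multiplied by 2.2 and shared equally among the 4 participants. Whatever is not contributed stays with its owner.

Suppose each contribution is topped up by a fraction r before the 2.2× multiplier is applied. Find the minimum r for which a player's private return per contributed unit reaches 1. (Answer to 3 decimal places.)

0.818

With matching at rate r, one contributed unit becomes (1 + r) in the group account and returns 2.2 × (1 + r) / 4 to the contributor.
Setting this equal to 1: 1 + r = 4/2.2 = 1.8182.
So the minimum matching rate is r = 1.8182 − 1 = 0.818.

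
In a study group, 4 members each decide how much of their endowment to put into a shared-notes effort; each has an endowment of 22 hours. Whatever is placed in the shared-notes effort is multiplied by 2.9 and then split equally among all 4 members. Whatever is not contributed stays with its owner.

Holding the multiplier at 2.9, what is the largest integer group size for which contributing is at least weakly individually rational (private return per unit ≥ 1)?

2

Private return per unit is 2.9/(group size), which is ≥ 1 whenever the group size is ≤ 2.9.
The largest such integer is 2.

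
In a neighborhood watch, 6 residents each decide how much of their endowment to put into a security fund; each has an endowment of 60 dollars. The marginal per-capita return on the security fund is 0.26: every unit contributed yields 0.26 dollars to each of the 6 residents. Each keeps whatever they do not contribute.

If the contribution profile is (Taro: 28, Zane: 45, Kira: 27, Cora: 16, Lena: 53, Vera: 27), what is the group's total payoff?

469.76 dollars

Total contributed: 28 + 45 + 27 + 16 + 53 + 27 = 196; total kept: 6 × 60 − 196 = 164.
The security fund pays out 0.26 × 6 × 196 = 305.76 in aggregate.
Group total = 164 + 305.76 = 469.76.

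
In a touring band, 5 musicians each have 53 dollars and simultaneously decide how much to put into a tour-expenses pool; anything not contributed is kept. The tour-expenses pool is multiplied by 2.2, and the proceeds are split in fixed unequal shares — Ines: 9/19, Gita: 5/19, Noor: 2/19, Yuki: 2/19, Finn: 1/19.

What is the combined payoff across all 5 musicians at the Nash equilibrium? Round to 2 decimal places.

328.60 dollars

Player j's private return per contributed unit is 2.2 × (j's share). Contributing is weakly dominant for j when that share is at least 1/2.2 = 0.4545, and contributing 0 is dominant otherwise.
The only share above 0.4545 is Ines's 9/19, contributing 53; the remaining 4 contribute 0. Total contributed: 53.
The tour-expenses pool pays out 2.2 × 53 = 116.60 in total (split across the unequal shares, but the aggregate is all that matters for the group sum).
The 4 free-riders keep 53 each, adding 212. Group total = 212 + 116.60 = 328.60.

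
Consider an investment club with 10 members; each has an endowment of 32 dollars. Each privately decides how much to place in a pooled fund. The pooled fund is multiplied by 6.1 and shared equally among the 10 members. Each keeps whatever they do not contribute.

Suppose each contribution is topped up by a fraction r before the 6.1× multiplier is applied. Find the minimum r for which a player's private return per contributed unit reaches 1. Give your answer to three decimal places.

0.639

With matching at rate r, one contributed unit becomes (1 + r) in the pooled fund and returns 6.1 × (1 + r) / 10 to the contributor.
Setting this equal to 1: 1 + r = 10/6.1 = 1.6393.
So the minimum matching rate is r = 1.6393 − 1 = 0.639.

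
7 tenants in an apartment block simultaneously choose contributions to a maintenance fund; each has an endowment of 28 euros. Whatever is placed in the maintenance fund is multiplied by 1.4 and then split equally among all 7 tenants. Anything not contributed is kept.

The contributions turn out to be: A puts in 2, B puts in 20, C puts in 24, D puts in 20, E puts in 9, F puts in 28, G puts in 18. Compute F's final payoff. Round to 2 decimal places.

24.20 euros

Total contributed: 2 + 20 + 24 + 20 + 9 + 28 + 18 = 121.
Each receives 1.4 × 121 / 7 = 24.20 from the maintenance fund.
F keeps 28 − 28 = 0, so F's payoff is 0 + 24.20 = 24.20.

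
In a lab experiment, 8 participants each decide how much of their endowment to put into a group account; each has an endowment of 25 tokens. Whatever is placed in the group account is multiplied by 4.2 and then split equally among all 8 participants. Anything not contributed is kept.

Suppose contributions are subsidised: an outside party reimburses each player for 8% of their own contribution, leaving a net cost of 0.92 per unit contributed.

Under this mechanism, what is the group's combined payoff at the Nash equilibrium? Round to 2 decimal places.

200.00 tokens

The effective private return is (4.2/8) / 0.92 = 0.5707, which is still under 1, so the mechanism doesn't change anyone's dominant strategy: zero contribution.
Everyone keeps their endowment and the group total is 8 × 25 = 200.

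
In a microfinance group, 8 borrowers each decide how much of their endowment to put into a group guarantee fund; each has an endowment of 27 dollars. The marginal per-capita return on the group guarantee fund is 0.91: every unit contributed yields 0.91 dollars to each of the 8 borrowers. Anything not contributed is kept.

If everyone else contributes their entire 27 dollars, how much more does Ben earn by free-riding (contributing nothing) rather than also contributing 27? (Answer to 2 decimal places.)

2.43 dollars

Switching from a contribution of 27 to 0 lets Ben keep an extra 27 dollars, but lowers the group guarantee fund by 27, which costs Ben their own share of that drop: 0.91 × 27 = 24.57.
Net gain = 27 − 24.57 = 2.43. The private return per contributed unit (0.91) is below 1, so free-riding is indeed the best response regardless of what the others do.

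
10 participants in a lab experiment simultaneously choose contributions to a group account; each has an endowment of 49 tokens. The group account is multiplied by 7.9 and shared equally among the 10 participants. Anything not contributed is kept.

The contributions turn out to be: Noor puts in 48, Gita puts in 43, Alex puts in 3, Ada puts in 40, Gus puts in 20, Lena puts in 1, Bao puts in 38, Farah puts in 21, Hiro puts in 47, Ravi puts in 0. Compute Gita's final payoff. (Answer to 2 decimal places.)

Total contributed: 48 + 43 + 3 + 40 + 20 + 1 + 38 + 21 + 47 + 0 = 261.
Each receives 7.9 × 261 / 10 = 206.19 from the group account.
Gita keeps 49 − 43 = 6, so Gita's payoff is 6 + 206.19 = 212.19.

212.19 tokens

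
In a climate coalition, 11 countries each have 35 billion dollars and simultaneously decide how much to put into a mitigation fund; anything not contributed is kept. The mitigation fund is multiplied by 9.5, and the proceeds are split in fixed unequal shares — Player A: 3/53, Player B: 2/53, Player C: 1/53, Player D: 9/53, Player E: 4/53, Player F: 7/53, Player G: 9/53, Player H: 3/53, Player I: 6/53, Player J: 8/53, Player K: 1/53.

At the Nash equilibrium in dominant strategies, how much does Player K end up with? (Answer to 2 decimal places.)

66.37 billion dollars

Player j's private return per contributed unit is 9.5 × (j's share). Contributing is weakly dominant for j when that share is at least 1/9.5 = 0.1053, and contributing 0 is dominant otherwise.
Player D, Player F, Player G, Player I and Player J are above the threshold, contributing 35 each; the remaining 6 contribute 0. Total contributed: 175.
Player K keeps 35 and receives 9.5 × 175 × 1/53 = 31.37 from the mitigation fund, for a payoff of 66.37.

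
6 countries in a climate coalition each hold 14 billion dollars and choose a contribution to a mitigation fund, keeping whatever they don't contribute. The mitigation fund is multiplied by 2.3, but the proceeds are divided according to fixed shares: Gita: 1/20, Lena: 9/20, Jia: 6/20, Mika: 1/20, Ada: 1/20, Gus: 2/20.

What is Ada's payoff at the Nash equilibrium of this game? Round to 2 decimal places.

Player j's private return per contributed unit is 2.3 × (j's share). Contributing is weakly dominant for j when that share is at least 1/2.3 = 0.4348, and contributing 0 is dominant otherwise.
Only Lena (9/20) clears that bar, contributing 14; the remaining 5 contribute 0. Total contributed: 14.
Ada keeps 14 and receives 2.3 × 14 × 1/20 = 1.61 from the mitigation fund, for a payoff of 15.61.

15.61 billion dollars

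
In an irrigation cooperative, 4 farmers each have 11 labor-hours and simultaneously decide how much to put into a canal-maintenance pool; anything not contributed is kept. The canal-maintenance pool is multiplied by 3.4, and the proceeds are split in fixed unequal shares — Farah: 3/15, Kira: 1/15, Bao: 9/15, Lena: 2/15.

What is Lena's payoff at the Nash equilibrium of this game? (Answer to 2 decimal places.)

15.99 labor-hours

A player with share s gets back 3.4·s per unit contributed, so full contribution is dominant for anyone with s > 1/3.4 = 0.2941 and zero contribution is dominant for anyone below.
Bao alone (share 9/15) is above the threshold, contributing 11; the remaining 3 contribute 0. Total contributed: 11.
Lena keeps 11 and receives 3.4 × 11 × 2/15 = 4.99 from the canal-maintenance pool, for a payoff of 15.99.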